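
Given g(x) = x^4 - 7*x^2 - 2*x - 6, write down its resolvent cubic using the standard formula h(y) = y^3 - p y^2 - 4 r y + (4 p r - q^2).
h(y) = y^3 + 7*y^2 + 24*y + 164

Identify coefficients: p = -7, q = -2, r = -6.
Plug into h(y) = y^3 - p y^2 - 4 r y + (4 p r - q^2):
  h(y) = y^3 - (-7) y^2 - 4*(-6) y + (4*(-7)*(-6) - (-2)^2)
       = y^3 + (7) y^2 + (24) y + (164).
Simplifying: h(y) = y^3 + 7*y^2 + 24*y + 164.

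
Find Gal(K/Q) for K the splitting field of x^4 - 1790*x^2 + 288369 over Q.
Gal(K/Q) = Z/2Z (cyclic of order 2)

f factors as (x^2 - 1611)(x^2 - 179), so the splitting field is K = Q(sqrt(1611), sqrt(179)). The squarefree part of 1611 is 179 and the squarefree part of 179 is also 179, so sqrt(1611) and sqrt(179) are both rational multiples of sqrt(179). Hence Q(sqrt(1611)) = Q(sqrt(179)) = Q(sqrt(179)), and the splitting field collapses to a single degree-2 extension with Galois group Z/2Z.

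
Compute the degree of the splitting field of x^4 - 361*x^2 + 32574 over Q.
[K:Q] = 4

f factors as (x^2 - 183)(x^2 - 178); the splitting field is K = Q(sqrt(183), sqrt(178)). Since 183, 178, and 32574 are all non-squares in Q, the three subfields Q(sqrt(183)), Q(sqrt(178)), Q(sqrt(32574)) are distinct degree-2 extensions, so [K:Q] = 4 (Klein four Galois group).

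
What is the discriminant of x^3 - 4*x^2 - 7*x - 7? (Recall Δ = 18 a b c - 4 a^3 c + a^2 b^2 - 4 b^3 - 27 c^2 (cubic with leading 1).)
Δ = -4487

For x^3 + a x^2 + b x + c the discriminant is Δ = 18 a b c - 4 a^3 c + a^2 b^2 - 4 b^3 - 27 c^2.
Plug a = -4, b = -7, c = -7:
  18*(-4)*(-7)*(-7) - 4*(-4)^3*(-7) + (-4)^2*(-7)^2 - 4*(-7)^3 - 27*(-7)^2
  = -3528 + (-1792) + 784 + (1372) + (-1323)
  = -4487.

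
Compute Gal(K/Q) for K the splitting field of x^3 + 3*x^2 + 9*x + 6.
Gal(K/Q) = S_3 (symmetric group of order 6)

Compute the discriminant of x^3 + (3)*x^2 + (9)*x + (6): Δ = -891. Since Δ is not a rational square, the Galois group is not contained in A_3; it must be the full S_3 (irreducibility of the cubic rules out anything smaller).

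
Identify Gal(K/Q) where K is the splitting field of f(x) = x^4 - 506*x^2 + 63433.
Gal(K/Q) = V_4 (Klein four-group, Z/2Z × Z/2Z)

f factors as (x^2 - 277)(x^2 - 229), so the splitting field is K = Q(sqrt(277), sqrt(229)). The elements 277, 229, 63433 are all non-squares in Q, so sqrt(277) and sqrt(229) generate independent quadratic extensions. Thus [K:Q] = 4 and Gal(K/Q) is generated by the two order-2 automorphisms sqrt(277) ↦ -sqrt(277) and sqrt(229) ↦ -sqrt(229), giving V_4.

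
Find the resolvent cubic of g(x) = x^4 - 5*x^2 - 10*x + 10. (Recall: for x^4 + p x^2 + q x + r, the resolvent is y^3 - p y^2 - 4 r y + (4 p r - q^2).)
h(y) = y^3 + 5*y^2 - 40*y - 300

Identify coefficients: p = -5, q = -10, r = 10.
Plug into h(y) = y^3 - p y^2 - 4 r y + (4 p r - q^2):
  h(y) = y^3 - (-5) y^2 - 4*(10) y + (4*(-5)*(10) - (-10)^2)
       = y^3 + (5) y^2 + (-40) y + (-300).
Simplifying: h(y) = y^3 + 5*y^2 - 40*y - 300.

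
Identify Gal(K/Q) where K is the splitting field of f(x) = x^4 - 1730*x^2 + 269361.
Gal(K/Q) = Z/2Z (cyclic of order 2)

f factors as (x^2 - 1557)(x^2 - 173), so the splitting field is K = Q(sqrt(1557), sqrt(173)). The squarefree part of 1557 is 173 and the squarefree part of 173 is also 173, so sqrt(1557) and sqrt(173) are both rational multiples of sqrt(173). Hence Q(sqrt(1557)) = Q(sqrt(173)) = Q(sqrt(173)), and the splitting field collapses to a single degree-2 extension with Galois group Z/2Z.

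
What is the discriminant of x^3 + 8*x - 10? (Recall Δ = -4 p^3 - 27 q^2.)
Δ = -4748

For a depressed cubic x^3 + p x + q the discriminant is Δ = -4 p^3 - 27 q^2 = -4*(8)^3 - 27*(-10)^2 = -2048 - 2700 = -4748.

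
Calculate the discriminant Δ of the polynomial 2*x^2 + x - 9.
Δ = 73

For a quadratic a x^2 + b x + c the discriminant is Δ = b^2 - 4ac = (1)^2 - 4*(2)*(-9) = 1 - (-72) = 73.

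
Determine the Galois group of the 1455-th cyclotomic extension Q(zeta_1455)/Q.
|Gal(Q(zeta_1455)/Q)| = phi(1455) = 768; group ≅ (Z/1455Z)^* ≅ Z/2Z × Z/4Z × Z/96Z

The n-th cyclotomic polynomial Φ_1455(x) is the minimal polynomial of zeta_1455 over Q and has degree phi(1455) = 768. So Q(zeta_1455) is a degree-768 Galois extension with Galois group (Z/1455Z)^*. By CRT, (Z/1455Z)^* ≅ (Z/3Z)^* × (Z/5Z)^* × (Z/97Z)^*. Each prime-power unit group is (Z/3Z)^* ≅ Z/2Z; (Z/5Z)^* ≅ Z/4Z; (Z/97Z)^* ≅ Z/96Z. Hence Gal(Q(zeta_1455)/Q) ≅ Z/2Z × Z/4Z × Z/96Z.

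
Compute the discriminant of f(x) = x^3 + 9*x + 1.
Δ = -2943

For a depressed cubic x^3 + p x + q the discriminant is Δ = -4 p^3 - 27 q^2 = -4*(9)^3 - 27*(1)^2 = -2916 - 27 = -2943.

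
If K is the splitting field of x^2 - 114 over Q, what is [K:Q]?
[K:Q] = 2

The polynomial x^2 - 114 is irreducible over Q since 114 is not a perfect square. Its splitting field is Q(sqrt(114)), which has degree 2 over Q.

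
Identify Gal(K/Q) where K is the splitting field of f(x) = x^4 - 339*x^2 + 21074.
Gal(K/Q) = V_4 (Klein four-group, Z/2Z × Z/2Z)

f factors as (x^2 - 257)(x^2 - 82), so the splitting field is K = Q(sqrt(257), sqrt(82)). The elements 257, 82, 21074 are all non-squares in Q, so sqrt(257) and sqrt(82) generate independent quadratic extensions. Thus [K:Q] = 4 and Gal(K/Q) is generated by the two order-2 automorphisms sqrt(257) ↦ -sqrt(257) and sqrt(82) ↦ -sqrt(82), giving V_4.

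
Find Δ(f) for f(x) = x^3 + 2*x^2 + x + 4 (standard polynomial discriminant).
Δ = -416

For x^3 + a x^2 + b x + c the discriminant is Δ = 18 a b c - 4 a^3 c + a^2 b^2 - 4 b^3 - 27 c^2.
Plug a = 2, b = 1, c = 4:
  18*(2)*(1)*(4) - 4*(2)^3*(4) + (2)^2*(1)^2 - 4*(1)^3 - 27*(4)^2
  = 144 + (-128) + 4 + (-4) + (-432)
  = -416.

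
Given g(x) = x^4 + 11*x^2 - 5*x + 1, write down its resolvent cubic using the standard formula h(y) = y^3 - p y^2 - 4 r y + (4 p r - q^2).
h(y) = y^3 - 11*y^2 - 4*y + 19

Identify coefficients: p = 11, q = -5, r = 1.
Plug into h(y) = y^3 - p y^2 - 4 r y + (4 p r - q^2):
  h(y) = y^3 - (11) y^2 - 4*(1) y + (4*(11)*(1) - (-5)^2)
       = y^3 + (-11) y^2 + (-4) y + (19).
Simplifying: h(y) = y^3 - 11*y^2 - 4*y + 19.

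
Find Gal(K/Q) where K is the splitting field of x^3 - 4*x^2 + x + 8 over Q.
Gal(K/Q) = S_3 (symmetric group of order 6)

Compute the discriminant of x^3 + (-4)*x^2 + (1)*x + (8): Δ = -244. Since Δ is not a rational square, the Galois group is not contained in A_3; it must be the full S_3 (irreducibility of the cubic rules out anything smaller).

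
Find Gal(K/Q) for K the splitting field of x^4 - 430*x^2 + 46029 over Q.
Gal(K/Q) = V_4 (Klein four-group, Z/2Z × Z/2Z)

f factors as (x^2 - 229)(x^2 - 201), so the splitting field is K = Q(sqrt(229), sqrt(201)). The elements 229, 201, 46029 are all non-squares in Q, so sqrt(229) and sqrt(201) generate independent quadratic extensions. Thus [K:Q] = 4 and Gal(K/Q) is generated by the two order-2 automorphisms sqrt(229) ↦ -sqrt(229) and sqrt(201) ↦ -sqrt(201), giving V_4.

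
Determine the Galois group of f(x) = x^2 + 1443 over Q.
Gal(K/Q) = Z/2Z (cyclic of order 2)

x^2 + 1443 is irreducible over Q since -1443 is not a rational square. The splitting field Q(sqrt(-1443)) has degree 2 over Q, and its unique nontrivial automorphism is sqrt(-1443) ↦ -sqrt(-1443). Hence Gal(Q(sqrt(-1443))/Q) = Z/2Z.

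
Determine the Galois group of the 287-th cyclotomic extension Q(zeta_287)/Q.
|Gal(Q(zeta_287)/Q)| = phi(287) = 240; group ≅ (Z/287Z)^* ≅ Z/6Z × Z/40Z

The n-th cyclotomic polynomial Φ_287(x) is the minimal polynomial of zeta_287 over Q and has degree phi(287) = 240. So Q(zeta_287) is a degree-240 Galois extension with Galois group (Z/287Z)^*. By CRT, (Z/287Z)^* ≅ (Z/7Z)^* × (Z/41Z)^*. Each prime-power unit group is (Z/7Z)^* ≅ Z/6Z; (Z/41Z)^* ≅ Z/40Z. Hence Gal(Q(zeta_287)/Q) ≅ Z/6Z × Z/40Z.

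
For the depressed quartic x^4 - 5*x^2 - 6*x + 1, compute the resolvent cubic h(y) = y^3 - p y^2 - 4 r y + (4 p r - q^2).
h(y) = y^3 + 5*y^2 - 4*y - 56

Identify coefficients: p = -5, q = -6, r = 1.
Plug into h(y) = y^3 - p y^2 - 4 r y + (4 p r - q^2):
  h(y) = y^3 - (-5) y^2 - 4*(1) y + (4*(-5)*(1) - (-6)^2)
       = y^3 + (5) y^2 + (-4) y + (-56).
Simplifying: h(y) = y^3 + 5*y^2 - 4*y - 56.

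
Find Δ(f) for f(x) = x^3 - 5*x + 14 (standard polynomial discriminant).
Δ = -4792

For a depressed cubic x^3 + p x + q the discriminant is Δ = -4 p^3 - 27 q^2 = -4*(-5)^3 - 27*(14)^2 = 500 - 5292 = -4792.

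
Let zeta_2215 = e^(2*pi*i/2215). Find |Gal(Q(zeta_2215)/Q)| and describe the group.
|Gal(Q(zeta_2215)/Q)| = phi(2215) = 1768; group ≅ (Z/2215Z)^* ≅ Z/4Z × Z/442Z

The n-th cyclotomic polynomial Φ_2215(x) is the minimal polynomial of zeta_2215 over Q and has degree phi(2215) = 1768. So Q(zeta_2215) is a degree-1768 Galois extension with Galois group (Z/2215Z)^*. By CRT, (Z/2215Z)^* ≅ (Z/5Z)^* × (Z/443Z)^*. Each prime-power unit group is (Z/5Z)^* ≅ Z/4Z; (Z/443Z)^* ≅ Z/442Z. Hence Gal(Q(zeta_2215)/Q) ≅ Z/4Z × Z/442Z.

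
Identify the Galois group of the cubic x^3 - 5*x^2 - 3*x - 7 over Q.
Gal(K/Q) = S_3 (symmetric group of order 6)

Compute the discriminant of x^3 + (-5)*x^2 + (-3)*x + (-7): Δ = -6380. Since Δ is not a rational square, the Galois group is not contained in A_3; it must be the full S_3 (irreducibility of the cubic rules out anything smaller).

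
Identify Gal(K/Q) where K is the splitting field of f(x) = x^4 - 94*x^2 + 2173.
Gal(K/Q) = V_4 (Klein four-group, Z/2Z × Z/2Z)

f factors as (x^2 - 53)(x^2 - 41), so the splitting field is K = Q(sqrt(53), sqrt(41)). The elements 53, 41, 2173 are all non-squares in Q, so sqrt(53) and sqrt(41) generate independent quadratic extensions. Thus [K:Q] = 4 and Gal(K/Q) is generated by the two order-2 automorphisms sqrt(53) ↦ -sqrt(53) and sqrt(41) ↦ -sqrt(41), giving V_4.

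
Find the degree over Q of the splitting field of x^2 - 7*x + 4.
[K:Q] = 2

The discriminant of x^2 + (-7)*x + (4) is b^2 - 4c = 49 - (16) = 33. Since 33 is not a perfect square in Q, the polynomial is irreducible over Q. Its two roots generate a degree-2 extension, so [K:Q] = 2.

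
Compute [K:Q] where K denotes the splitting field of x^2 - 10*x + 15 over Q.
[K:Q] = 2

The discriminant of x^2 + (-10)*x + (15) is b^2 - 4c = 100 - (60) = 40. Since 40 is not a perfect square in Q, the polynomial is irreducible over Q. Its two roots generate a degree-2 extension, so [K:Q] = 2.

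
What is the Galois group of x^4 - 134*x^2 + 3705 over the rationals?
Gal(K/Q) = V_4 (Klein four-group, Z/2Z × Z/2Z)

f factors as (x^2 - 95)(x^2 - 39), so the splitting field is K = Q(sqrt(95), sqrt(39)). The elements 95, 39, 3705 are all non-squares in Q, so sqrt(95) and sqrt(39) generate independent quadratic extensions. Thus [K:Q] = 4 and Gal(K/Q) is generated by the two order-2 automorphisms sqrt(95) ↦ -sqrt(95) and sqrt(39) ↦ -sqrt(39), giving V_4.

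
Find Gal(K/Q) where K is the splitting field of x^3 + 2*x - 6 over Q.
Gal(K/Q) = S_3 (symmetric group of order 6)

Compute the discriminant of x^3 + (0)*x^2 + (2)*x + (-6): Δ = -1004. Since Δ is not a rational square, the Galois group is not contained in A_3; it must be the full S_3 (irreducibility of the cubic rules out anything smaller).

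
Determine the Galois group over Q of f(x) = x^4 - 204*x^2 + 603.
Gal(K/Q) = V_4 (Klein four-group, Z/2Z × Z/2Z)

f factors as (x^2 - 201)(x^2 - 3), so the splitting field is K = Q(sqrt(201), sqrt(3)). The elements 201, 3, 603 are all non-squares in Q, so sqrt(201) and sqrt(3) generate independent quadratic extensions. Thus [K:Q] = 4 and Gal(K/Q) is generated by the two order-2 automorphisms sqrt(201) ↦ -sqrt(201) and sqrt(3) ↦ -sqrt(3), giving V_4.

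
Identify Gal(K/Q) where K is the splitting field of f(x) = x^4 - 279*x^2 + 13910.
Gal(K/Q) = V_4 (Klein four-group, Z/2Z × Z/2Z)

f factors as (x^2 - 214)(x^2 - 65), so the splitting field is K = Q(sqrt(214), sqrt(65)). The elements 214, 65, 13910 are all non-squares in Q, so sqrt(214) and sqrt(65) generate independent quadratic extensions. Thus [K:Q] = 4 and Gal(K/Q) is generated by the two order-2 automorphisms sqrt(214) ↦ -sqrt(214) and sqrt(65) ↦ -sqrt(65), giving V_4.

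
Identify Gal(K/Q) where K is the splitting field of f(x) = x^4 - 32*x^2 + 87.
Gal(K/Q) = V_4 (Klein four-group, Z/2Z × Z/2Z)

f factors as (x^2 - 3)(x^2 - 29), so the splitting field is K = Q(sqrt(3), sqrt(29)). The elements 3, 29, 87 are all non-squares in Q, so sqrt(3) and sqrt(29) generate independent quadratic extensions. Thus [K:Q] = 4 and Gal(K/Q) is generated by the two order-2 automorphisms sqrt(3) ↦ -sqrt(3) and sqrt(29) ↦ -sqrt(29), giving V_4.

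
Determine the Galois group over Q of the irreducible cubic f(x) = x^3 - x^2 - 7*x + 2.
Gal(K/Q) = S_3 (symmetric group of order 6)

Compute the discriminant of x^3 + (-1)*x^2 + (-7)*x + (2): Δ = 1573. Since Δ is not a rational square, the Galois group is not contained in A_3; it must be the full S_3 (irreducibility of the cubic rules out anything smaller).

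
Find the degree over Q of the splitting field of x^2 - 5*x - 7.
[K:Q] = 2

The discriminant of x^2 + (-5)*x + (-7) is b^2 - 4c = 25 - (-28) = 53. Since 53 is not a perfect square in Q, the polynomial is irreducible over Q. Its two roots generate a degree-2 extension, so [K:Q] = 2.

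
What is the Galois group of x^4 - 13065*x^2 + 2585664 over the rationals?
Gal(K/Q) = Z/2Z (cyclic of order 2)

f factors as (x^2 - 201)(x^2 - 12864), so the splitting field is K = Q(sqrt(201), sqrt(12864)). The squarefree part of 201 is 201 and the squarefree part of 12864 is also 201, so sqrt(201) and sqrt(12864) are both rational multiples of sqrt(201). Hence Q(sqrt(201)) = Q(sqrt(12864)) = Q(sqrt(201)), and the splitting field collapses to a single degree-2 extension with Galois group Z/2Z.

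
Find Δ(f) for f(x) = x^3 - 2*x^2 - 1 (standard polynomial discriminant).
Δ = -59

For x^3 + a x^2 + b x + c the discriminant is Δ = 18 a b c - 4 a^3 c + a^2 b^2 - 4 b^3 - 27 c^2.
Plug a = -2, b = 0, c = -1:
  18*(-2)*(0)*(-1) - 4*(-2)^3*(-1) + (-2)^2*(0)^2 - 4*(0)^3 - 27*(-1)^2
  = 0 + (-32) + 0 + (0) + (-27)
  = -59.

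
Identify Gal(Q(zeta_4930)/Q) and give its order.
|Gal(Q(zeta_4930)/Q)| = phi(4930) = 1792; group ≅ (Z/4930Z)^* ≅ Z/4Z × Z/16Z × Z/28Z

The n-th cyclotomic polynomial Φ_4930(x) is the minimal polynomial of zeta_4930 over Q and has degree phi(4930) = 1792. So Q(zeta_4930) is a degree-1792 Galois extension with Galois group (Z/4930Z)^*. By CRT, (Z/4930Z)^* ≅ (Z/2Z)^* × (Z/5Z)^* × (Z/17Z)^* × (Z/29Z)^*. Each prime-power unit group is (Z/2Z)^* ≅ trivial group (order 1); (Z/5Z)^* ≅ Z/4Z; (Z/17Z)^* ≅ Z/16Z; (Z/29Z)^* ≅ Z/28Z. Hence Gal(Q(zeta_4930)/Q) ≅ Z/4Z × Z/16Z × Z/28Z.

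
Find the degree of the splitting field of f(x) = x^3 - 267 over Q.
[K:Q] = 6

x^3 - 267 has one real root r = 267^(1/3) and two complex roots r*zeta_3, r*zeta_3^2 where zeta_3 = e^(2*pi*i/3). The splitting field is Q(r, zeta_3). [Q(r):Q] = 3 and [Q(zeta_3):Q] = 2 with gcd = 1, so [Q(r, zeta_3):Q] = 3 * 2 = 6.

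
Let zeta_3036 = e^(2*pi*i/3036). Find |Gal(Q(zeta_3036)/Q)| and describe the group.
|Gal(Q(zeta_3036)/Q)| = phi(3036) = 880; group ≅ (Z/3036Z)^* ≅ Z/2Z × Z/2Z × Z/10Z × Z/22Z

The n-th cyclotomic polynomial Φ_3036(x) is the minimal polynomial of zeta_3036 over Q and has degree phi(3036) = 880. So Q(zeta_3036) is a degree-880 Galois extension with Galois group (Z/3036Z)^*. By CRT, (Z/3036Z)^* ≅ (Z/4Z)^* × (Z/3Z)^* × (Z/11Z)^* × (Z/23Z)^*. Each prime-power unit group is (Z/4Z)^* ≅ Z/2Z; (Z/3Z)^* ≅ Z/2Z; (Z/11Z)^* ≅ Z/10Z; (Z/23Z)^* ≅ Z/22Z. Hence Gal(Q(zeta_3036)/Q) ≅ Z/2Z × Z/2Z × Z/10Z × Z/22Z.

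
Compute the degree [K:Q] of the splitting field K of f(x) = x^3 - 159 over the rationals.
[K:Q] = 6

x^3 - 159 has one real root r = 159^(1/3) and two complex roots r*zeta_3, r*zeta_3^2 where zeta_3 = e^(2*pi*i/3). The splitting field is Q(r, zeta_3). [Q(r):Q] = 3 and [Q(zeta_3):Q] = 2 with gcd = 1, so [Q(r, zeta_3):Q] = 3 * 2 = 6.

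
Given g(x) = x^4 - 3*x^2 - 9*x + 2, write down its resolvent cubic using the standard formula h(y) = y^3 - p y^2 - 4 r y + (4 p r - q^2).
h(y) = y^3 + 3*y^2 - 8*y - 105

Identify coefficients: p = -3, q = -9, r = 2.
Plug into h(y) = y^3 - p y^2 - 4 r y + (4 p r - q^2):
  h(y) = y^3 - (-3) y^2 - 4*(2) y + (4*(-3)*(2) - (-9)^2)
       = y^3 + (3) y^2 + (-8) y + (-105).
Simplifying: h(y) = y^3 + 3*y^2 - 8*y - 105.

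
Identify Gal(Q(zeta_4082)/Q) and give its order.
|Gal(Q(zeta_4082)/Q)| = phi(4082) = 1872; group ≅ (Z/4082Z)^* ≅ Z/12Z × Z/156Z

The n-th cyclotomic polynomial Φ_4082(x) is the minimal polynomial of zeta_4082 over Q and has degree phi(4082) = 1872. So Q(zeta_4082) is a degree-1872 Galois extension with Galois group (Z/4082Z)^*. By CRT, (Z/4082Z)^* ≅ (Z/2Z)^* × (Z/13Z)^* × (Z/157Z)^*. Each prime-power unit group is (Z/2Z)^* ≅ trivial group (order 1); (Z/13Z)^* ≅ Z/12Z; (Z/157Z)^* ≅ Z/156Z. Hence Gal(Q(zeta_4082)/Q) ≅ Z/12Z × Z/156Z.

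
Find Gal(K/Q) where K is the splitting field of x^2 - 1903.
Gal(K/Q) = Z/2Z (cyclic of order 2)

x^2 - 1903 is irreducible over Q since 1903 is not a rational square. The splitting field Q(sqrt(1903)) has degree 2 over Q, and its unique nontrivial automorphism is sqrt(1903) ↦ -sqrt(1903). Hence Gal(Q(sqrt(1903))/Q) = Z/2Z.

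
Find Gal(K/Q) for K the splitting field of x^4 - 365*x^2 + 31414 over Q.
Gal(K/Q) = V_4 (Klein four-group, Z/2Z × Z/2Z)

f factors as (x^2 - 139)(x^2 - 226), so the splitting field is K = Q(sqrt(139), sqrt(226)). The elements 139, 226, 31414 are all non-squares in Q, so sqrt(139) and sqrt(226) generate independent quadratic extensions. Thus [K:Q] = 4 and Gal(K/Q) is generated by the two order-2 automorphisms sqrt(139) ↦ -sqrt(139) and sqrt(226) ↦ -sqrt(226), giving V_4.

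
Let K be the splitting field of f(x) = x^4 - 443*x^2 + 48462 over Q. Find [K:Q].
[K:Q] = 4

f factors as (x^2 - 197)(x^2 - 246); the splitting field is K = Q(sqrt(197), sqrt(246)). Since 197, 246, and 48462 are all non-squares in Q, the three subfields Q(sqrt(197)), Q(sqrt(246)), Q(sqrt(48462)) are distinct degree-2 extensions, so [K:Q] = 4 (Klein four Galois group).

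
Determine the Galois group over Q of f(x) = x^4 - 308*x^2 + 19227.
Gal(K/Q) = V_4 (Klein four-group, Z/2Z × Z/2Z)

f factors as (x^2 - 221)(x^2 - 87), so the splitting field is K = Q(sqrt(221), sqrt(87)). The elements 221, 87, 19227 are all non-squares in Q, so sqrt(221) and sqrt(87) generate independent quadratic extensions. Thus [K:Q] = 4 and Gal(K/Q) is generated by the two order-2 automorphisms sqrt(221) ↦ -sqrt(221) and sqrt(87) ↦ -sqrt(87), giving V_4.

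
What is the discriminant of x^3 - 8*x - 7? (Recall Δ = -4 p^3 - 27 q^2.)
Δ = 725

For a depressed cubic x^3 + p x + q the discriminant is Δ = -4 p^3 - 27 q^2 = -4*(-8)^3 - 27*(-7)^2 = 2048 - 1323 = 725.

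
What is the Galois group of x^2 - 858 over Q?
Gal(K/Q) = Z/2Z (cyclic of order 2)

x^2 - 858 is irreducible over Q since 858 is not a rational square. The splitting field Q(sqrt(858)) has degree 2 over Q, and its unique nontrivial automorphism is sqrt(858) ↦ -sqrt(858). Hence Gal(Q(sqrt(858))/Q) = Z/2Z.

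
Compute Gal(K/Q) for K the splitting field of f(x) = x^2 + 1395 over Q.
Gal(K/Q) = Z/2Z (cyclic of order 2)

x^2 + 1395 is irreducible over Q since -1395 is not a rational square. The splitting field Q(sqrt(-1395)) has degree 2 over Q, and its unique nontrivial automorphism is sqrt(-1395) ↦ -sqrt(-1395). Hence Gal(Q(sqrt(-1395))/Q) = Z/2Z.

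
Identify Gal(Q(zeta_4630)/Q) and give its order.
|Gal(Q(zeta_4630)/Q)| = phi(4630) = 1848; group ≅ (Z/4630Z)^* ≅ Z/4Z × Z/462Z

The n-th cyclotomic polynomial Φ_4630(x) is the minimal polynomial of zeta_4630 over Q and has degree phi(4630) = 1848. So Q(zeta_4630) is a degree-1848 Galois extension with Galois group (Z/4630Z)^*. By CRT, (Z/4630Z)^* ≅ (Z/2Z)^* × (Z/5Z)^* × (Z/463Z)^*. Each prime-power unit group is (Z/2Z)^* ≅ trivial group (order 1); (Z/5Z)^* ≅ Z/4Z; (Z/463Z)^* ≅ Z/462Z. Hence Gal(Q(zeta_4630)/Q) ≅ Z/4Z × Z/462Z.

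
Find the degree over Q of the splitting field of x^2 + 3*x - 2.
[K:Q] = 2

The discriminant of x^2 + (3)*x + (-2) is b^2 - 4c = 9 - (-8) = 17. Since 17 is not a perfect square in Q, the polynomial is irreducible over Q. Its two roots generate a degree-2 extension, so [K:Q] = 2.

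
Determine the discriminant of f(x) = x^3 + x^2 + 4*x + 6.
Δ = -804

For x^3 + a x^2 + b x + c the discriminant is Δ = 18 a b c - 4 a^3 c + a^2 b^2 - 4 b^3 - 27 c^2.
Plug a = 1, b = 4, c = 6:
  18*(1)*(4)*(6) - 4*(1)^3*(6) + (1)^2*(4)^2 - 4*(4)^3 - 27*(6)^2
  = 432 + (-24) + 16 + (-256) + (-972)
  = -804.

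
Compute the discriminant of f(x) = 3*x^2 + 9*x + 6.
Δ = 9

For a quadratic a x^2 + b x + c the discriminant is Δ = b^2 - 4ac = (9)^2 - 4*(3)*(6) = 81 - (72) = 9.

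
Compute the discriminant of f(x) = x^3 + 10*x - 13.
Δ = -8563

For a depressed cubic x^3 + p x + q the discriminant is Δ = -4 p^3 - 27 q^2 = -4*(10)^3 - 27*(-13)^2 = -4000 - 4563 = -8563.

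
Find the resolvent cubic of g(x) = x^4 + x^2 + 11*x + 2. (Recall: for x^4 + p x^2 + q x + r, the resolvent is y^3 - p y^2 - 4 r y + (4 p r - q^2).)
h(y) = y^3 - y^2 - 8*y - 113

Identify coefficients: p = 1, q = 11, r = 2.
Plug into h(y) = y^3 - p y^2 - 4 r y + (4 p r - q^2):
  h(y) = y^3 - (1) y^2 - 4*(2) y + (4*(1)*(2) - (11)^2)
       = y^3 + (-1) y^2 + (-8) y + (-113).
Simplifying: h(y) = y^3 - y^2 - 8*y - 113.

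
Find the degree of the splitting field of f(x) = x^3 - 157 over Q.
[K:Q] = 6

x^3 - 157 has one real root r = 157^(1/3) and two complex roots r*zeta_3, r*zeta_3^2 where zeta_3 = e^(2*pi*i/3). The splitting field is Q(r, zeta_3). [Q(r):Q] = 3 and [Q(zeta_3):Q] = 2 with gcd = 1, so [Q(r, zeta_3):Q] = 3 * 2 = 6.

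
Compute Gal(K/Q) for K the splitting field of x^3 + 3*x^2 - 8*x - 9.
Gal(K/Q) = S_3 (symmetric group of order 6)

Compute the discriminant of x^3 + (3)*x^2 + (-8)*x + (-9): Δ = 5297. Since Δ is not a rational square, the Galois group is not contained in A_3; it must be the full S_3 (irreducibility of the cubic rules out anything smaller).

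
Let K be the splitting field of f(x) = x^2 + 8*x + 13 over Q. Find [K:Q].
[K:Q] = 2

The discriminant of x^2 + (8)*x + (13) is b^2 - 4c = 64 - (52) = 12. Since 12 is not a perfect square in Q, the polynomial is irreducible over Q. Its two roots generate a degree-2 extension, so [K:Q] = 2.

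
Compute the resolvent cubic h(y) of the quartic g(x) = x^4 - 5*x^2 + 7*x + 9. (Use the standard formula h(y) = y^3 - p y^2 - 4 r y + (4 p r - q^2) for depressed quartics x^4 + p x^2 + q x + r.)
h(y) = y^3 + 5*y^2 - 36*y - 229

Identify coefficients: p = -5, q = 7, r = 9.
Plug into h(y) = y^3 - p y^2 - 4 r y + (4 p r - q^2):
  h(y) = y^3 - (-5) y^2 - 4*(9) y + (4*(-5)*(9) - (7)^2)
       = y^3 + (5) y^2 + (-36) y + (-229).
Simplifying: h(y) = y^3 + 5*y^2 - 36*y - 229.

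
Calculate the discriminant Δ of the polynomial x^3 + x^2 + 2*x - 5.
Δ = -863

For x^3 + a x^2 + b x + c the discriminant is Δ = 18 a b c - 4 a^3 c + a^2 b^2 - 4 b^3 - 27 c^2.
Plug a = 1, b = 2, c = -5:
  18*(1)*(2)*(-5) - 4*(1)^3*(-5) + (1)^2*(2)^2 - 4*(2)^3 - 27*(-5)^2
  = -180 + (20) + 4 + (-32) + (-675)
  = -863.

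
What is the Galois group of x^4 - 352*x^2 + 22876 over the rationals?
Gal(K/Q) = V_4 (Klein four-group, Z/2Z × Z/2Z)

f factors as (x^2 - 266)(x^2 - 86), so the splitting field is K = Q(sqrt(266), sqrt(86)). The elements 266, 86, 22876 are all non-squares in Q, so sqrt(266) and sqrt(86) generate independent quadratic extensions. Thus [K:Q] = 4 and Gal(K/Q) is generated by the two order-2 automorphisms sqrt(266) ↦ -sqrt(266) and sqrt(86) ↦ -sqrt(86), giving V_4.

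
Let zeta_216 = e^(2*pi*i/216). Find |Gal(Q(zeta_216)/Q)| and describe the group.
|Gal(Q(zeta_216)/Q)| = phi(216) = 72; group ≅ (Z/216Z)^* ≅ Z/2Z × Z/2Z × Z/18Z

The n-th cyclotomic polynomial Φ_216(x) is the minimal polynomial of zeta_216 over Q and has degree phi(216) = 72. So Q(zeta_216) is a degree-72 Galois extension with Galois group (Z/216Z)^*. By CRT, (Z/216Z)^* ≅ (Z/8Z)^* × (Z/27Z)^*. Each prime-power unit group is (Z/8Z)^* ≅ Z/2Z × Z/2Z; (Z/27Z)^* ≅ Z/18Z. Hence Gal(Q(zeta_216)/Q) ≅ Z/2Z × Z/2Z × Z/18Z.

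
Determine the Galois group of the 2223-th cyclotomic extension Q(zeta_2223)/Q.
|Gal(Q(zeta_2223)/Q)| = phi(2223) = 1296; group ≅ (Z/2223Z)^* ≅ Z/6Z × Z/12Z × Z/18Z

The n-th cyclotomic polynomial Φ_2223(x) is the minimal polynomial of zeta_2223 over Q and has degree phi(2223) = 1296. So Q(zeta_2223) is a degree-1296 Galois extension with Galois group (Z/2223Z)^*. By CRT, (Z/2223Z)^* ≅ (Z/9Z)^* × (Z/13Z)^* × (Z/19Z)^*. Each prime-power unit group is (Z/9Z)^* ≅ Z/6Z; (Z/13Z)^* ≅ Z/12Z; (Z/19Z)^* ≅ Z/18Z. Hence Gal(Q(zeta_2223)/Q) ≅ Z/6Z × Z/12Z × Z/18Z.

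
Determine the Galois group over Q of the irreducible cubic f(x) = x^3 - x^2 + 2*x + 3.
Gal(K/Q) = S_3 (symmetric group of order 6)

Compute the discriminant of x^3 + (-1)*x^2 + (2)*x + (3): Δ = -367. Since Δ is not a rational square, the Galois group is not contained in A_3; it must be the full S_3 (irreducibility of the cubic rules out anything smaller).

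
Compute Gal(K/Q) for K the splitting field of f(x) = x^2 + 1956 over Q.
Gal(K/Q) = Z/2Z (cyclic of order 2)

x^2 + 1956 is irreducible over Q since -1956 is not a rational square. The splitting field Q(sqrt(-1956)) has degree 2 over Q, and its unique nontrivial automorphism is sqrt(-1956) ↦ -sqrt(-1956). Hence Gal(Q(sqrt(-1956))/Q) = Z/2Z.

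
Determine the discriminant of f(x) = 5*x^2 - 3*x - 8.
Δ = 169

For a quadratic a x^2 + b x + c the discriminant is Δ = b^2 - 4ac = (-3)^2 - 4*(5)*(-8) = 9 - (-160) = 169.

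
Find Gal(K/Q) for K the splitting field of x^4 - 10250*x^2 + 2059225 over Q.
Gal(K/Q) = Z/2Z (cyclic of order 2)

f factors as (x^2 - 10045)(x^2 - 205), so the splitting field is K = Q(sqrt(10045), sqrt(205)). The squarefree part of 10045 is 205 and the squarefree part of 205 is also 205, so sqrt(10045) and sqrt(205) are both rational multiples of sqrt(205). Hence Q(sqrt(10045)) = Q(sqrt(205)) = Q(sqrt(205)), and the splitting field collapses to a single degree-2 extension with Galois group Z/2Z.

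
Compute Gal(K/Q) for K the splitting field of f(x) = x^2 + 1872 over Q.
Gal(K/Q) = Z/2Z (cyclic of order 2)

x^2 + 1872 is irreducible over Q since -1872 is not a rational square. The splitting field Q(sqrt(-1872)) has degree 2 over Q, and its unique nontrivial automorphism is sqrt(-1872) ↦ -sqrt(-1872). Hence Gal(Q(sqrt(-1872))/Q) = Z/2Z.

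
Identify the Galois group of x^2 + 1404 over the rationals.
Gal(K/Q) = Z/2Z (cyclic of order 2)

x^2 + 1404 is irreducible over Q since -1404 is not a rational square. The splitting field Q(sqrt(-1404)) has degree 2 over Q, and its unique nontrivial automorphism is sqrt(-1404) ↦ -sqrt(-1404). Hence Gal(Q(sqrt(-1404))/Q) = Z/2Z.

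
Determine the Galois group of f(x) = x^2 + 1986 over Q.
Gal(K/Q) = Z/2Z (cyclic of order 2)

x^2 + 1986 is irreducible over Q since -1986 is not a rational square. The splitting field Q(sqrt(-1986)) has degree 2 over Q, and its unique nontrivial automorphism is sqrt(-1986) ↦ -sqrt(-1986). Hence Gal(Q(sqrt(-1986))/Q) = Z/2Z.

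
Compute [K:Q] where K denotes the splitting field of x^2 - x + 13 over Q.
[K:Q] = 2

The discriminant of x^2 + (-1)*x + (13) is b^2 - 4c = 1 - (52) = -51. Since -51 is not a perfect square in Q, the polynomial is irreducible over Q. Its two roots generate a degree-2 extension, so [K:Q] = 2.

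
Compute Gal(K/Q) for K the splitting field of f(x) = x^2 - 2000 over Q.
Gal(K/Q) = Z/2Z (cyclic of order 2)

x^2 - 2000 is irreducible over Q since 2000 is not a rational square. The splitting field Q(sqrt(2000)) has degree 2 over Q, and its unique nontrivial automorphism is sqrt(2000) ↦ -sqrt(2000). Hence Gal(Q(sqrt(2000))/Q) = Z/2Z.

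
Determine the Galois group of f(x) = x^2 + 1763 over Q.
Gal(K/Q) = Z/2Z (cyclic of order 2)

x^2 + 1763 is irreducible over Q since -1763 is not a rational square. The splitting field Q(sqrt(-1763)) has degree 2 over Q, and its unique nontrivial automorphism is sqrt(-1763) ↦ -sqrt(-1763). Hence Gal(Q(sqrt(-1763))/Q) = Z/2Z.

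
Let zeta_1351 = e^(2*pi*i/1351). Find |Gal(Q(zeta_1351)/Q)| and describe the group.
|Gal(Q(zeta_1351)/Q)| = phi(1351) = 1152; group ≅ (Z/1351Z)^* ≅ Z/6Z × Z/192Z

The n-th cyclotomic polynomial Φ_1351(x) is the minimal polynomial of zeta_1351 over Q and has degree phi(1351) = 1152. So Q(zeta_1351) is a degree-1152 Galois extension with Galois group (Z/1351Z)^*. By CRT, (Z/1351Z)^* ≅ (Z/7Z)^* × (Z/193Z)^*. Each prime-power unit group is (Z/7Z)^* ≅ Z/6Z; (Z/193Z)^* ≅ Z/192Z. Hence Gal(Q(zeta_1351)/Q) ≅ Z/6Z × Z/192Z.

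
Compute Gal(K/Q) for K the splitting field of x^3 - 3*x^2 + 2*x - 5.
Gal(K/Q) = S_3 (symmetric group of order 6)

Compute the discriminant of x^3 + (-3)*x^2 + (2)*x + (-5): Δ = -671. Since Δ is not a rational square, the Galois group is not contained in A_3; it must be the full S_3 (irreducibility of the cubic rules out anything smaller).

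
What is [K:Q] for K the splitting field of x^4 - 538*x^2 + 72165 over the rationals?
[K:Q] = 4

f factors as (x^2 - 255)(x^2 - 283); the splitting field is K = Q(sqrt(255), sqrt(283)). Since 255, 283, and 72165 are all non-squares in Q, the three subfields Q(sqrt(255)), Q(sqrt(283)), Q(sqrt(72165)) are distinct degree-2 extensions, so [K:Q] = 4 (Klein four Galois group).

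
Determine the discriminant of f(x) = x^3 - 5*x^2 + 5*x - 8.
Δ = -2003

For x^3 + a x^2 + b x + c the discriminant is Δ = 18 a b c - 4 a^3 c + a^2 b^2 - 4 b^3 - 27 c^2.
Plug a = -5, b = 5, c = -8:
  18*(-5)*(5)*(-8) - 4*(-5)^3*(-8) + (-5)^2*(5)^2 - 4*(5)^3 - 27*(-8)^2
  = 3600 + (-4000) + 625 + (-500) + (-1728)
  = -2003.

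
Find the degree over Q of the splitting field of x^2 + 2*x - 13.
[K:Q] = 2

The discriminant of x^2 + (2)*x + (-13) is b^2 - 4c = 4 - (-52) = 56. Since 56 is not a perfect square in Q, the polynomial is irreducible over Q. Its two roots generate a degree-2 extension, so [K:Q] = 2.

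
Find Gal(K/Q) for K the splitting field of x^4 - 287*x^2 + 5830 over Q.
Gal(K/Q) = V_4 (Klein four-group, Z/2Z × Z/2Z)

f factors as (x^2 - 22)(x^2 - 265), so the splitting field is K = Q(sqrt(22), sqrt(265)). The elements 22, 265, 5830 are all non-squares in Q, so sqrt(22) and sqrt(265) generate independent quadratic extensions. Thus [K:Q] = 4 and Gal(K/Q) is generated by the two order-2 automorphisms sqrt(22) ↦ -sqrt(22) and sqrt(265) ↦ -sqrt(265), giving V_4.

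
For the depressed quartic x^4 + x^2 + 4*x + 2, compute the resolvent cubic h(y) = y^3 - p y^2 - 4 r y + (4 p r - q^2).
h(y) = y^3 - y^2 - 8*y - 8

Identify coefficients: p = 1, q = 4, r = 2.
Plug into h(y) = y^3 - p y^2 - 4 r y + (4 p r - q^2):
  h(y) = y^3 - (1) y^2 - 4*(2) y + (4*(1)*(2) - (4)^2)
       = y^3 + (-1) y^2 + (-8) y + (-8).
Simplifying: h(y) = y^3 - y^2 - 8*y - 8.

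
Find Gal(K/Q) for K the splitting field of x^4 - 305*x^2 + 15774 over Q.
Gal(K/Q) = V_4 (Klein four-group, Z/2Z × Z/2Z)

f factors as (x^2 - 66)(x^2 - 239), so the splitting field is K = Q(sqrt(66), sqrt(239)). The elements 66, 239, 15774 are all non-squares in Q, so sqrt(66) and sqrt(239) generate independent quadratic extensions. Thus [K:Q] = 4 and Gal(K/Q) is generated by the two order-2 automorphisms sqrt(66) ↦ -sqrt(66) and sqrt(239) ↦ -sqrt(239), giving V_4.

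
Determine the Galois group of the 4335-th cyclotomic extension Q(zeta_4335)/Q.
|Gal(Q(zeta_4335)/Q)| = phi(4335) = 2176; group ≅ (Z/4335Z)^* ≅ Z/2Z × Z/4Z × Z/272Z

The n-th cyclotomic polynomial Φ_4335(x) is the minimal polynomial of zeta_4335 over Q and has degree phi(4335) = 2176. So Q(zeta_4335) is a degree-2176 Galois extension with Galois group (Z/4335Z)^*. By CRT, (Z/4335Z)^* ≅ (Z/3Z)^* × (Z/5Z)^* × (Z/289Z)^*. Each prime-power unit group is (Z/3Z)^* ≅ Z/2Z; (Z/5Z)^* ≅ Z/4Z; (Z/289Z)^* ≅ Z/272Z. Hence Gal(Q(zeta_4335)/Q) ≅ Z/2Z × Z/4Z × Z/272Z.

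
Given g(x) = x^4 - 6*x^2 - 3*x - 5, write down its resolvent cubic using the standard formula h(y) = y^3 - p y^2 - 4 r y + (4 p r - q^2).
h(y) = y^3 + 6*y^2 + 20*y + 111

Identify coefficients: p = -6, q = -3, r = -5.
Plug into h(y) = y^3 - p y^2 - 4 r y + (4 p r - q^2):
  h(y) = y^3 - (-6) y^2 - 4*(-5) y + (4*(-6)*(-5) - (-3)^2)
       = y^3 + (6) y^2 + (20) y + (111).
Simplifying: h(y) = y^3 + 6*y^2 + 20*y + 111.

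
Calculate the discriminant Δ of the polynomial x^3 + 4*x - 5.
Δ = -931

For a depressed cubic x^3 + p x + q the discriminant is Δ = -4 p^3 - 27 q^2 = -4*(4)^3 - 27*(-5)^2 = -256 - 675 = -931.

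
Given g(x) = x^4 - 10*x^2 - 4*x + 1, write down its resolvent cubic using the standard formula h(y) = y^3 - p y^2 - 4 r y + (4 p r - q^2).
h(y) = y^3 + 10*y^2 - 4*y - 56

Identify coefficients: p = -10, q = -4, r = 1.
Plug into h(y) = y^3 - p y^2 - 4 r y + (4 p r - q^2):
  h(y) = y^3 - (-10) y^2 - 4*(1) y + (4*(-10)*(1) - (-4)^2)
       = y^3 + (10) y^2 + (-4) y + (-56).
Simplifying: h(y) = y^3 + 10*y^2 - 4*y - 56.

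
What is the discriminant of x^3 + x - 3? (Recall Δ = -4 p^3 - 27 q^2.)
Δ = -247

For a depressed cubic x^3 + p x + q the discriminant is Δ = -4 p^3 - 27 q^2 = -4*(1)^3 - 27*(-3)^2 = -4 - 243 = -247.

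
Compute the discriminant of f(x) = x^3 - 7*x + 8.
Δ = -356

For a depressed cubic x^3 + p x + q the discriminant is Δ = -4 p^3 - 27 q^2 = -4*(-7)^3 - 27*(8)^2 = 1372 - 1728 = -356.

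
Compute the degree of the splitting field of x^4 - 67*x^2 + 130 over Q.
[K:Q] = 4

f factors as (x^2 - 65)(x^2 - 2); the splitting field is K = Q(sqrt(65), sqrt(2)). Since 65, 2, and 130 are all non-squares in Q, the three subfields Q(sqrt(65)), Q(sqrt(2)), Q(sqrt(130)) are distinct degree-2 extensions, so [K:Q] = 4 (Klein four Galois group).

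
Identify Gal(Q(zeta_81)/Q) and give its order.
|Gal(Q(zeta_81)/Q)| = phi(81) = 54; group ≅ (Z/81Z)^* ≅ Z/54Z

The n-th cyclotomic polynomial Φ_81(x) is the minimal polynomial of zeta_81 over Q and has degree phi(81) = 54. So Q(zeta_81) is a degree-54 Galois extension with Galois group (Z/81Z)^*. (Z/81Z)^* is cyclic since 81 is an odd prime power (or 4). Hence Gal(Q(zeta_81)/Q) ≅ Z/54Z.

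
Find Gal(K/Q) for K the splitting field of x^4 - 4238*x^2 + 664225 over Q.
Gal(K/Q) = Z/2Z (cyclic of order 2)

f factors as (x^2 - 163)(x^2 - 4075), so the splitting field is K = Q(sqrt(163), sqrt(4075)). The squarefree part of 163 is 163 and the squarefree part of 4075 is also 163, so sqrt(163) and sqrt(4075) are both rational multiples of sqrt(163). Hence Q(sqrt(163)) = Q(sqrt(4075)) = Q(sqrt(163)), and the splitting field collapses to a single degree-2 extension with Galois group Z/2Z.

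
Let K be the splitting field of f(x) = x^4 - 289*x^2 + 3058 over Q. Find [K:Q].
[K:Q] = 4

f factors as (x^2 - 278)(x^2 - 11); the splitting field is K = Q(sqrt(278), sqrt(11)). Since 278, 11, and 3058 are all non-squares in Q, the three subfields Q(sqrt(278)), Q(sqrt(11)), Q(sqrt(3058)) are distinct degree-2 extensions, so [K:Q] = 4 (Klein four Galois group).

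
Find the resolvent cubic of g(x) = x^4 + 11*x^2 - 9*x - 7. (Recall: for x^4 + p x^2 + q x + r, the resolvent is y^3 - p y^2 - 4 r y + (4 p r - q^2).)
h(y) = y^3 - 11*y^2 + 28*y - 389

Identify coefficients: p = 11, q = -9, r = -7.
Plug into h(y) = y^3 - p y^2 - 4 r y + (4 p r - q^2):
  h(y) = y^3 - (11) y^2 - 4*(-7) y + (4*(11)*(-7) - (-9)^2)
       = y^3 + (-11) y^2 + (28) y + (-389).
Simplifying: h(y) = y^3 - 11*y^2 + 28*y - 389.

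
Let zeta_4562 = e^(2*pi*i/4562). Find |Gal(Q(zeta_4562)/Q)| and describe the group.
|Gal(Q(zeta_4562)/Q)| = phi(4562) = 2280; group ≅ (Z/4562Z)^* ≅ Z/2280Z

The n-th cyclotomic polynomial Φ_4562(x) is the minimal polynomial of zeta_4562 over Q and has degree phi(4562) = 2280. So Q(zeta_4562) is a degree-2280 Galois extension with Galois group (Z/4562Z)^*. By CRT, (Z/4562Z)^* ≅ (Z/2Z)^* × (Z/2281Z)^*. Each prime-power unit group is (Z/2Z)^* ≅ trivial group (order 1); (Z/2281Z)^* ≅ Z/2280Z. Hence Gal(Q(zeta_4562)/Q) ≅ Z/2280Z.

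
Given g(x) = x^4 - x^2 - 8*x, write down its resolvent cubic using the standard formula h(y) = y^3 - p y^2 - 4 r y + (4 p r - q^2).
h(y) = y^3 + y^2 - 64

Identify coefficients: p = -1, q = -8, r = 0.
Plug into h(y) = y^3 - p y^2 - 4 r y + (4 p r - q^2):
  h(y) = y^3 - (-1) y^2 - 4*(0) y + (4*(-1)*(0) - (-8)^2)
       = y^3 + (1) y^2 + (0) y + (-64).
Simplifying: h(y) = y^3 + y^2 - 64.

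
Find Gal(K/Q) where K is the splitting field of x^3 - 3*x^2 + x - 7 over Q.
Gal(K/Q) = S_3 (symmetric group of order 6)

Compute the discriminant of x^3 + (-3)*x^2 + (1)*x + (-7): Δ = -1696. Since Δ is not a rational square, the Galois group is not contained in A_3; it must be the full S_3 (irreducibility of the cubic rules out anything smaller).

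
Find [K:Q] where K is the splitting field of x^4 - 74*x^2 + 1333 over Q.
[K:Q] = 4

f factors as (x^2 - 43)(x^2 - 31); the splitting field is K = Q(sqrt(43), sqrt(31)). Since 43, 31, and 1333 are all non-squares in Q, the three subfields Q(sqrt(43)), Q(sqrt(31)), Q(sqrt(1333)) are distinct degree-2 extensions, so [K:Q] = 4 (Klein four Galois group).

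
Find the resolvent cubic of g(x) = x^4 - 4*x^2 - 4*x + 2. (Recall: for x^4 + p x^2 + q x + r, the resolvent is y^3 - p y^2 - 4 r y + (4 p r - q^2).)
h(y) = y^3 + 4*y^2 - 8*y - 48

Identify coefficients: p = -4, q = -4, r = 2.
Plug into h(y) = y^3 - p y^2 - 4 r y + (4 p r - q^2):
  h(y) = y^3 - (-4) y^2 - 4*(2) y + (4*(-4)*(2) - (-4)^2)
       = y^3 + (4) y^2 + (-8) y + (-48).
Simplifying: h(y) = y^3 + 4*y^2 - 8*y - 48.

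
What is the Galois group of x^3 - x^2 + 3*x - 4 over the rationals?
Gal(K/Q) = S_3 (symmetric group of order 6)

Compute the discriminant of x^3 + (-1)*x^2 + (3)*x + (-4): Δ = -331. Since Δ is not a rational square, the Galois group is not contained in A_3; it must be the full S_3 (irreducibility of the cubic rules out anything smaller).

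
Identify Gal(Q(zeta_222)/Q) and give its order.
|Gal(Q(zeta_222)/Q)| = phi(222) = 72; group ≅ (Z/222Z)^* ≅ Z/2Z × Z/36Z

The n-th cyclotomic polynomial Φ_222(x) is the minimal polynomial of zeta_222 over Q and has degree phi(222) = 72. So Q(zeta_222) is a degree-72 Galois extension with Galois group (Z/222Z)^*. By CRT, (Z/222Z)^* ≅ (Z/2Z)^* × (Z/3Z)^* × (Z/37Z)^*. Each prime-power unit group is (Z/2Z)^* ≅ trivial group (order 1); (Z/3Z)^* ≅ Z/2Z; (Z/37Z)^* ≅ Z/36Z. Hence Gal(Q(zeta_222)/Q) ≅ Z/2Z × Z/36Z.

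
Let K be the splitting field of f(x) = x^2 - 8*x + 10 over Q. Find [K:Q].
[K:Q] = 2

The discriminant of x^2 + (-8)*x + (10) is b^2 - 4c = 64 - (40) = 24. Since 24 is not a perfect square in Q, the polynomial is irreducible over Q. Its two roots generate a degree-2 extension, so [K:Q] = 2.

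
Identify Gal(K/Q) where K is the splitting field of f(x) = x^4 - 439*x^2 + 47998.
Gal(K/Q) = V_4 (Klein four-group, Z/2Z × Z/2Z)

f factors as (x^2 - 206)(x^2 - 233), so the splitting field is K = Q(sqrt(206), sqrt(233)). The elements 206, 233, 47998 are all non-squares in Q, so sqrt(206) and sqrt(233) generate independent quadratic extensions. Thus [K:Q] = 4 and Gal(K/Q) is generated by the two order-2 automorphisms sqrt(206) ↦ -sqrt(206) and sqrt(233) ↦ -sqrt(233), giving V_4.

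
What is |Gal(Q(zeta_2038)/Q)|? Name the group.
|Gal(Q(zeta_2038)/Q)| = phi(2038) = 1018; group ≅ (Z/2038Z)^* ≅ Z/1018Z

The n-th cyclotomic polynomial Φ_2038(x) is the minimal polynomial of zeta_2038 over Q and has degree phi(2038) = 1018. So Q(zeta_2038) is a degree-1018 Galois extension with Galois group (Z/2038Z)^*. By CRT, (Z/2038Z)^* ≅ (Z/2Z)^* × (Z/1019Z)^*. Each prime-power unit group is (Z/2Z)^* ≅ trivial group (order 1); (Z/1019Z)^* ≅ Z/1018Z. Hence Gal(Q(zeta_2038)/Q) ≅ Z/1018Z.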